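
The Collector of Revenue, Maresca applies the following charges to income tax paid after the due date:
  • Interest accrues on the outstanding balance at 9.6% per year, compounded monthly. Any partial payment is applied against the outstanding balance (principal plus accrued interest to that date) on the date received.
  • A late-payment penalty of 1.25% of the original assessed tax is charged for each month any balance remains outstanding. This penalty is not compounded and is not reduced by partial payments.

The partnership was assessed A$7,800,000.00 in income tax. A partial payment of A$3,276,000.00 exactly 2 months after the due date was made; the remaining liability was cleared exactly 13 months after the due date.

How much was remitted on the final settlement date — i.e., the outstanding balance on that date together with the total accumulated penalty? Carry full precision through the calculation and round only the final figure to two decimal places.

Monthly rate = 9.6% ÷ 12 = 0.8%
Balance at month 2: A$7,800,000.0000 × (1 + 0.008)^2 = A$7,925,299.2000
After A$3,276,000.00 payment: A$7,925,299.2000 − A$3,276,000.00 = A$4,649,299.2000
Balance at month 13: A$4,649,299.2000 × (1 + 0.008)^11 = A$5,075,202.1909…
Penalty: 13 × 1.25% × A$7,800,000.00 = A$1,267,500.00
Final settlement = outstanding balance + penalty = A$5,075,202.1909… + A$1,267,500.00 = A$6,342,702.19

A$6,342,702.19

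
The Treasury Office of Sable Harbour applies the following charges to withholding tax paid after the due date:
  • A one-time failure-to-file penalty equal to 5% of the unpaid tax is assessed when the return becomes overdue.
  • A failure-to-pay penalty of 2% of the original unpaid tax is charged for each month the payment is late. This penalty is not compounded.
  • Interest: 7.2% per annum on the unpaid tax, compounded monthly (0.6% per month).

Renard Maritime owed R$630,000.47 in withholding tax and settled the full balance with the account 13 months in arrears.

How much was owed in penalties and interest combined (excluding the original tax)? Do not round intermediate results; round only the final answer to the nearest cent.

Failure-to-file penalty: 5% × R$630,000.47 = R$31,500.02…
Failure-to-pay penalty = 2% × R$630,000.47 × 13 mo = R$163,800.12…
Interest: R$630,000.47 × ((1 + 0.006)^13 − 1) = R$630,000.47 × 0.0808707… = R$50,948.5870…
Penalties + interest = R$195,300.1457 + R$50,948.5870… = R$246,248.73

R$246,248.73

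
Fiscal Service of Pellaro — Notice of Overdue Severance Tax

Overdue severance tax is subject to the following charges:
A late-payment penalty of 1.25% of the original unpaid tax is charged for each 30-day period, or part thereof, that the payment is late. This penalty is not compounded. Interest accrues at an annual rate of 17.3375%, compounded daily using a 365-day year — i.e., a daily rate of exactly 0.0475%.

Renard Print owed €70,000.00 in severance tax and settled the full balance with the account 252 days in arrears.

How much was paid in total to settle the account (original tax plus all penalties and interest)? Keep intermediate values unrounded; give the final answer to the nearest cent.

€86,773.86

Penalty periods: ⌈252/30⌉ = 9; penalty = 9 × 1.25% × €70,000.00 = €7,875.00
Interest: €70,000.00 × ((1 + 0.000475)^252 − 1) = €70,000.00 × 0.12712662… = €8,898.8634…
Total = €70,000.00 + €7,875.0000 + €8,898.8634… = €86,773.86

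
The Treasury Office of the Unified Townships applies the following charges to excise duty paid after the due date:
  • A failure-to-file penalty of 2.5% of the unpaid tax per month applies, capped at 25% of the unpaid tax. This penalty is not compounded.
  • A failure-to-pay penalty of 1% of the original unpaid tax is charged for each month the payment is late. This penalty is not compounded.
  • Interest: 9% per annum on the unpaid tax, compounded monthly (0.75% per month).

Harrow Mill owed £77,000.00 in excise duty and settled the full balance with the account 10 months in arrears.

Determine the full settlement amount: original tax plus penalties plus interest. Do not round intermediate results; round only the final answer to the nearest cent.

£109,923.86

Failure-to-file: 10 × 2.5% × £77,000.00 = £19,250.00, capped at 25% × £77,000.00 = £19,250.00
Failure-to-pay penalty: 10 × 1% × £77,000.00 = £7,700.00
Interest: £77,000.00 × ((1 + 0.0075)^10 − 1) = £77,000.00 × 0.0775825… = £5,973.8560…
Total = £77,000.00 + £26,950.0000 + £5,973.8560… = £109,923.86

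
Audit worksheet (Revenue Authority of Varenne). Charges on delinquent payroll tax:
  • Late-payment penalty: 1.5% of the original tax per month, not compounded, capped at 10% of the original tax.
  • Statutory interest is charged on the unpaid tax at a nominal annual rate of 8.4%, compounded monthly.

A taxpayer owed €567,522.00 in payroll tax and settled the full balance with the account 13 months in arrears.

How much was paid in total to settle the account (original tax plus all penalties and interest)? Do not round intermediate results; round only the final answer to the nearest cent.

Penalty (uncapped): 13 × 1.5% × €567,522.00 = €110,666.79; cap = 10% × €567,522.00 = €56,752.20 → penalty = €56,752.20
Interest (8.4%/yr ÷ 12 = 0.7%/month): €567,522.00 × ((1 + 0.007)^13 − 1) = €53,870.2305…
Total = €567,522.00 + €56,752.2000 + €53,870.2305… = €678,144.43

€678,144.43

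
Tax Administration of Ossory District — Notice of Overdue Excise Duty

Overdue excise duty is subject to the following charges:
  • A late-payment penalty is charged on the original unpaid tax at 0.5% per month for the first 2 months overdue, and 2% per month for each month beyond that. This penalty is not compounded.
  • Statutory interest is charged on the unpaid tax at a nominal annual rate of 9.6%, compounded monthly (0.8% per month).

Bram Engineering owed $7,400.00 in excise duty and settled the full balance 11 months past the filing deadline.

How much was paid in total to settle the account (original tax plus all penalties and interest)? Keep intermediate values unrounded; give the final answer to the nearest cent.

Penalty, months 1–2: 2 × 0.5% × $7,400.00 = $74.00
Penalty, months 3–11: 9 × 2% × $7,400.00 = $1,332.00
Interest: $7,400.00 × ((1 + 0.008)^11 − 1) = $7,400.00 × 0.0916058… = $677.8833…
Total = $7,400.00 + $1,406.0000 + $677.8833… = $9,483.88

$9,483.88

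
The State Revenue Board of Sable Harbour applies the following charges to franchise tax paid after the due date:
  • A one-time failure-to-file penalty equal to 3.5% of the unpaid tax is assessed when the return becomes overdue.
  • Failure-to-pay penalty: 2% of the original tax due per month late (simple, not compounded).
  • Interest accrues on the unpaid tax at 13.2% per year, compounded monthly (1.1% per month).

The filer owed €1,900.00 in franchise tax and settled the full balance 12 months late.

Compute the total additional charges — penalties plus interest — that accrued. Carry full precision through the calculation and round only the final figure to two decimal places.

€789.04

Failure-to-file penalty: 3.5% × €1,900.00 = €66.50
Failure-to-pay penalty: 12 × 2% × €1,900.00 = €456.00
Interest: €1,900.00 × ((1 + 0.011)^12 − 1) = €1,900.00 × 0.1402862… = €266.5438…
Penalties + interest = €522.5000 + €266.5438… = €789.04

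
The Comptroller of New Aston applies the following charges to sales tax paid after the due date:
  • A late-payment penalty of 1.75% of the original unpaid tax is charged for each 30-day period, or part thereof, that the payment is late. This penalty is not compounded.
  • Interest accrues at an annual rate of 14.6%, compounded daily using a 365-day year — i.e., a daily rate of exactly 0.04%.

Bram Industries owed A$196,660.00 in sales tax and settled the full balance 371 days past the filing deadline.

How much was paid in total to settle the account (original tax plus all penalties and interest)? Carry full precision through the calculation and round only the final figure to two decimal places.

A$272,854.42

Penalty periods: ⌈371/30⌉ = 13; penalty = 13 × 1.75% × A$196,660.00 = A$44,740.15
Interest: A$196,660.00 × ((1 + 0.0004)^371 − 1) = A$196,660.00 × 0.15994238… = A$31,454.2676…
Total = A$196,660.00 + A$44,740.1500 + A$31,454.2676… = A$272,854.42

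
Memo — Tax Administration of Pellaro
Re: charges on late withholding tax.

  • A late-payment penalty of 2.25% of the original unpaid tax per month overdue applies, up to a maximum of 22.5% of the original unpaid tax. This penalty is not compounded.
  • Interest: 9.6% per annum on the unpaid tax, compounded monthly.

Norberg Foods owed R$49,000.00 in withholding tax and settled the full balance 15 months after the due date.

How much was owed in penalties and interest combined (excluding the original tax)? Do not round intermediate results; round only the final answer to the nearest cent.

R$17,245.97

Penalty (uncapped): 15 × 2.25% × R$49,000.00 = R$16,537.50; cap = 22.5% × R$49,000.00 = R$11,025.00 → penalty = R$11,025.00
Interest (9.6%/yr ÷ 12 = 0.8%/month): R$49,000.00 × ((1 + 0.008)^15 − 1) = R$6,220.9739…
Penalties + interest = R$11,025.0000 + R$6,220.9739… = R$17,245.97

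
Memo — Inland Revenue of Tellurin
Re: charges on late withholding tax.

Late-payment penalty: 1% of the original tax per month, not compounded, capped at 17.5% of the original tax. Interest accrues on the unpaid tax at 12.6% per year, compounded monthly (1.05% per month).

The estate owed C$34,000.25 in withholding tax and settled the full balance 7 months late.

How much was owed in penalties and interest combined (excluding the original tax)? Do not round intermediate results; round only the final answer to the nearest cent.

Penalty: 7 × 1% × C$34,000.25 = C$2,380.02… (below the 17.5% cap of C$5,950.04…)
Interest: C$34,000.25 × ((1 + 0.0105)^7 − 1) = C$34,000.25 × 0.0758562… = C$2,579.1296…
Penalties + interest = C$2,380.0175 + C$2,579.1296… = C$4,959.15

C$4,959.15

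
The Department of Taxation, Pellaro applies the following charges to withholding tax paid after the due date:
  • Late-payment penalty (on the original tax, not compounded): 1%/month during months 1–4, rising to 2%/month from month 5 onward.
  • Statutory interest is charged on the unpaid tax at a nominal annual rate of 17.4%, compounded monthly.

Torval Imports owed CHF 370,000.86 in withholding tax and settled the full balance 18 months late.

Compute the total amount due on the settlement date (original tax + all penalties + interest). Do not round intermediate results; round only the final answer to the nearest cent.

CHF 597,846.23

Penalty, months 1–4: 4 × 1% × CHF 370,000.86 = CHF 14,800.03…
Penalty, months 5–18: 14 × 2% × CHF 370,000.86 = CHF 103,600.24…
Interest (17.4%/yr ÷ 12 = 1.45%/month): CHF 370,000.86 × ((1 + 0.0145)^18 − 1) = CHF 109,445.0942…
Total = CHF 370,000.86 + CHF 118,400.2752 + CHF 109,445.0942… = CHF 597,846.23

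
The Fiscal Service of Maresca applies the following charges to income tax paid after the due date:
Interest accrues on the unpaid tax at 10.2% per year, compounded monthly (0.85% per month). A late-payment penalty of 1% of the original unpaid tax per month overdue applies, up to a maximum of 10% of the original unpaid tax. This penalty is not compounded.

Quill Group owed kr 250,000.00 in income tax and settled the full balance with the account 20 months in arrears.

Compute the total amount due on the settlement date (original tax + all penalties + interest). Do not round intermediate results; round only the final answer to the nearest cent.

kr 321,113.40

Penalty (uncapped): 20 × 1% × kr 250,000.00 = kr 50,000.00; cap = 10% × kr 250,000.00 = kr 25,000.00 → penalty = kr 25,000.00
Interest: kr 250,000.00 × ((1 + 0.0085)^20 − 1) = kr 250,000.00 × 0.1844536… = kr 46,113.3991…
Total = kr 250,000.00 + kr 25,000.0000 + kr 46,113.3991… = kr 321,113.40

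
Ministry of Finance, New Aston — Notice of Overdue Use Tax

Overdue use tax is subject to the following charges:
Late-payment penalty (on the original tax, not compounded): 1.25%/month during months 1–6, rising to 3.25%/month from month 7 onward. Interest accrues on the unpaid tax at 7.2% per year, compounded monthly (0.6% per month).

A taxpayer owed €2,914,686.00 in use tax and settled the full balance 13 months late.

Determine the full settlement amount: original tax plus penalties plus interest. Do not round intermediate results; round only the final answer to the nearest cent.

€4,032,091.25

Penalty, months 1–6: 6 × 1.25% × €2,914,686.00 = €218,601.45
Penalty, months 7–13: 7 × 3.25% × €2,914,686.00 = €663,091.07…
Interest: €2,914,686.00 × ((1 + 0.006)^13 − 1) = €2,914,686.00 × 0.0808707… = €235,712.7342…
Total = €2,914,686.00 + €881,692.5150 + €235,712.7342… = €4,032,091.25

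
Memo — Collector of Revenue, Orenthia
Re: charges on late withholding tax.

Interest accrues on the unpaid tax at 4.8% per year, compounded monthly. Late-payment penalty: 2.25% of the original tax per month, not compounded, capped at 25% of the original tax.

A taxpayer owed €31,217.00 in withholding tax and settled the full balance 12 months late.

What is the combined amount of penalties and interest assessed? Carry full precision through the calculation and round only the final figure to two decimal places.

Penalty (uncapped): 12 × 2.25% × €31,217.00 = €8,428.59; cap = 25% × €31,217.00 = €7,804.25 → penalty = €7,804.25
Interest (4.8%/yr ÷ 12 = 0.4%/month): €31,217.00 × ((1 + 0.004)^12 − 1) = €1,531.8247…
Penalties + interest = €7,804.2500 + €1,531.8247… = €9,336.07

€9,336.07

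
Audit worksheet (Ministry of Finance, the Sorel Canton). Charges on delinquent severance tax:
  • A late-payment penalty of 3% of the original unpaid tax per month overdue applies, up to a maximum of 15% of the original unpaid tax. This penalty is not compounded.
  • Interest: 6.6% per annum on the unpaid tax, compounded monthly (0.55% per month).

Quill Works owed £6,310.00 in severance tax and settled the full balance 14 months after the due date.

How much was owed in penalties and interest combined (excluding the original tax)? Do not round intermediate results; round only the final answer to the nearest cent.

£1,450.13

Penalty (uncapped): 14 × 3% × £6,310.00 = £2,650.20; cap = 15% × £6,310.00 = £946.50 → penalty = £946.50
Interest: £6,310.00 × ((1 + 0.0055)^14 − 1) = £6,310.00 × 0.0798142… = £503.6278…
Penalties + interest = £946.5000 + £503.6278… = £1,450.13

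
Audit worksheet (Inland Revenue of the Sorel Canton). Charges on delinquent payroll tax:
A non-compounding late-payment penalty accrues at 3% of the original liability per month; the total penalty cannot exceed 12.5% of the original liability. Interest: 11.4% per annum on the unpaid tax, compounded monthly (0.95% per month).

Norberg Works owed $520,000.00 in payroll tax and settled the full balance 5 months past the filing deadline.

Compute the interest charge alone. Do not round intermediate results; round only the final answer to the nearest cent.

Interest: $520,000.00 × ((1 + 0.0095)^5 − 1) = $520,000.00 × 0.0484111… = $25,173.7796…

$25,173.78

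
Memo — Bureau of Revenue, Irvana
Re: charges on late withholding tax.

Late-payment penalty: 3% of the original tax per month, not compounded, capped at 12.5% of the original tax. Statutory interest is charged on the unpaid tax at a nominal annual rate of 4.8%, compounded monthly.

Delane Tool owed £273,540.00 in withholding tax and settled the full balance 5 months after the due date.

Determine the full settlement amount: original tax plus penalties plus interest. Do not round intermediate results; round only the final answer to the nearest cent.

Penalty (uncapped): 5 × 3% × £273,540.00 = £41,031.00; cap = 12.5% × £273,540.00 = £34,192.50 → penalty = £34,192.50
Interest (4.8%/yr ÷ 12 = 0.4%/month): £273,540.00 × ((1 + 0.004)^5 − 1) = £5,514.7418…
Total = £273,540.00 + £34,192.5000 + £5,514.7418… = £313,247.24

£313,247.24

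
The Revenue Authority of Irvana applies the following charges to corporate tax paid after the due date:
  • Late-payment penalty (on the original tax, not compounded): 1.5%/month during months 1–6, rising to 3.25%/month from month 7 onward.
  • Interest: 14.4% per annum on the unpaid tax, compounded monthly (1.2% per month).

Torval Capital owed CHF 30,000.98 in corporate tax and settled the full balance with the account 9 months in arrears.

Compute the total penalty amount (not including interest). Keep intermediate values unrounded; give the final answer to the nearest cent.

CHF 5,625.18

Penalty, months 1–6: 6 × 1.5% × CHF 30,000.98 = CHF 2,700.09…
Penalty, months 7–9: 3 × 3.25% × CHF 30,000.98 = CHF 2,925.10…
Total penalty = CHF 2,700.09… + CHF 2,925.10… = CHF 5,625.18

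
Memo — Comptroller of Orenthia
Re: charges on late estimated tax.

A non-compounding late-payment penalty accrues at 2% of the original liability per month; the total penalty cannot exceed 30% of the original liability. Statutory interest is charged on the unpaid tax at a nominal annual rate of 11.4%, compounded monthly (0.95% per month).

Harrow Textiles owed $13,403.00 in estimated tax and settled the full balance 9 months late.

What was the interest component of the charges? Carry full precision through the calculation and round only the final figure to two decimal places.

$1,190.48

Interest: $13,403.00 × ((1 + 0.0095)^9 − 1) = $13,403.00 × 0.0888221… = $1,190.4820…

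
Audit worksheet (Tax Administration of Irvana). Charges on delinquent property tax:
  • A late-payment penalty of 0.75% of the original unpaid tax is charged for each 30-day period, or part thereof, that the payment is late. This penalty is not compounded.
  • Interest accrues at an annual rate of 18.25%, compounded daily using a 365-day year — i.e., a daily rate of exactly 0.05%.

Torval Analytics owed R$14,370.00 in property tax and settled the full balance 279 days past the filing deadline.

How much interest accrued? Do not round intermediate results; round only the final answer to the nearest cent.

R$2,150.60

Interest: R$14,370.00 × ((1 + 0.0005)^279 − 1) = R$14,370.00 × 0.14965872… = R$2,150.5959…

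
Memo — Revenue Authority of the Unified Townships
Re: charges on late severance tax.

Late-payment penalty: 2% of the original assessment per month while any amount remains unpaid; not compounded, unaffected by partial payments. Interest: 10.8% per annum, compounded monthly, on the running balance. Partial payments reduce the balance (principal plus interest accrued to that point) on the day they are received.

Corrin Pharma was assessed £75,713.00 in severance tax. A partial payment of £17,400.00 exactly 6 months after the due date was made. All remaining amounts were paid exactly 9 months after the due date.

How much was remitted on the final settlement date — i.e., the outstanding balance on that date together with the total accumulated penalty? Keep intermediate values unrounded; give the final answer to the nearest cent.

Monthly rate = 10.8% ÷ 12 = 0.9%
Balance at month 6: £75,713.0000 × (1 + 0.009)^6 = £79,894.6047…
After £17,400.00 payment: £79,894.6047… − £17,400.00 = £62,494.6047…
Balance at month 9: £62,494.6047… × (1 + 0.009)^3 = £64,197.1907…
Penalty: 9 × 2% × £75,713.00 = £13,628.34
Final settlement = outstanding balance + penalty = £64,197.1907… + £13,628.34 = £77,825.53

£77,825.53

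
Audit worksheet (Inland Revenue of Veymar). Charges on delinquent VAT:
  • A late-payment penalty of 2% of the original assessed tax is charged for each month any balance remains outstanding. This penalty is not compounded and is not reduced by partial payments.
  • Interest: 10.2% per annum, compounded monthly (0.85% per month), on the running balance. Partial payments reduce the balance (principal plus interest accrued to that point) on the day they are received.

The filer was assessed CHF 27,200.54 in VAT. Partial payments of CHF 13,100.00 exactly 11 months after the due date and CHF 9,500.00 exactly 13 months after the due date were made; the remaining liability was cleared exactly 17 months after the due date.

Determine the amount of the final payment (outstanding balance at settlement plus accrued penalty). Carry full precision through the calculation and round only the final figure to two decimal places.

Balance at month 11: CHF 27,200.5400 × (1 + 0.0085)^11 = CHF 29,854.6823…
After CHF 13,100.00 payment: CHF 29,854.6823… − CHF 13,100.00 = CHF 16,754.6823…
Balance at month 13: CHF 16,754.6823… × (1 + 0.0085)^2 = CHF 17,040.7224…
After CHF 9,500.00 payment: CHF 17,040.7224… − CHF 9,500.00 = CHF 7,540.7224…
Balance at month 17: CHF 7,540.7224… × (1 + 0.0085)^4 = CHF 7,800.3945…
Penalty: 17 × 2% × CHF 27,200.54 = CHF 9,248.18…
Final settlement = outstanding balance + penalty = CHF 7,800.3945… + CHF 9,248.18… = CHF 17,048.58

CHF 17,048.58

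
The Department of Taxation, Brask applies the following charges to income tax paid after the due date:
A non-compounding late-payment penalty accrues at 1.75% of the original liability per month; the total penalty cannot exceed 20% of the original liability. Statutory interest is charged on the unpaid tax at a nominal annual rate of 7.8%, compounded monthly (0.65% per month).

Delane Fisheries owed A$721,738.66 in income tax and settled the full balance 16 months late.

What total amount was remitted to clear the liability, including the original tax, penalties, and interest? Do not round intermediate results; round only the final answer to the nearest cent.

A$944,919.81

Penalty (uncapped): 16 × 1.75% × A$721,738.66 = A$202,086.82…; cap = 20% × A$721,738.66 = A$144,347.73… → penalty = A$144,347.73…
Interest: A$721,738.66 × ((1 + 0.0065)^16 − 1) = A$721,738.66 × 0.1092271… = A$78,833.4136…
Total = A$721,738.66 + A$144,347.7320 + A$78,833.4136… = A$944,919.81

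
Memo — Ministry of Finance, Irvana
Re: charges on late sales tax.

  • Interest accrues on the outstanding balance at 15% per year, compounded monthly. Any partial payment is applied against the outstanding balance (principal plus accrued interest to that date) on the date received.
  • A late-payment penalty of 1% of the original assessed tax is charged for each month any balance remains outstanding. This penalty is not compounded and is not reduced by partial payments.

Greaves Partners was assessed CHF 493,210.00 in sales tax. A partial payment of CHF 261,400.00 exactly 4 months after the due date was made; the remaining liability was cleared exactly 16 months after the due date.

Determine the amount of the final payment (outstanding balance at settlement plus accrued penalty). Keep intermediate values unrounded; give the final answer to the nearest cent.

Monthly rate = 15% ÷ 12 = 1.25%
Balance at month 4: CHF 493,210.0000 × (1 + 0.0125)^4 = CHF 518,336.7496…
After CHF 261,400.00 payment: CHF 518,336.7496… − CHF 261,400.00 = CHF 256,936.7496…
Balance at month 16: CHF 256,936.7496… × (1 + 0.0125)^12 = CHF 298,240.4929…
Penalty: 16 × 1% × CHF 493,210.00 = CHF 78,913.60
Final settlement = outstanding balance + penalty = CHF 298,240.4929… + CHF 78,913.60 = CHF 377,154.09

CHF 377,154.09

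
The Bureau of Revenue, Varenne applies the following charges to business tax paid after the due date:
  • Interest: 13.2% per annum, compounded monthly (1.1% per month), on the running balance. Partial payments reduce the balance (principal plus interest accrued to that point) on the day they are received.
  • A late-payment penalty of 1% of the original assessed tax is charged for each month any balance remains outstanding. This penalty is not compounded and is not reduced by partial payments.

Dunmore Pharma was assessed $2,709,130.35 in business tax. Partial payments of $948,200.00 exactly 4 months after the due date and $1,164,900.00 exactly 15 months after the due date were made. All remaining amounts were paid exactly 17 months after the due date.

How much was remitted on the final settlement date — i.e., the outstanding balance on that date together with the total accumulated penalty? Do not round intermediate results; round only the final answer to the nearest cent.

Balance at month 4: $2,709,130.3500 × (1 + 0.011)^4 = $2,830,313.3771…
After $948,200.00 payment: $2,830,313.3771… − $948,200.00 = $1,882,113.3771…
Balance at month 15: $1,882,113.3771… × (1 + 0.011)^11 = $2,122,797.1357…
After $1,164,900.00 payment: $2,122,797.1357… − $1,164,900.00 = $957,897.1357…
Balance at month 17: $957,897.1357… × (1 + 0.011)^2 = $979,086.7782…
Penalty: 17 × 1% × $2,709,130.35 = $460,552.16…
Final settlement = outstanding balance + penalty = $979,086.7782… + $460,552.16… = $1,439,638.94

$1,439,638.94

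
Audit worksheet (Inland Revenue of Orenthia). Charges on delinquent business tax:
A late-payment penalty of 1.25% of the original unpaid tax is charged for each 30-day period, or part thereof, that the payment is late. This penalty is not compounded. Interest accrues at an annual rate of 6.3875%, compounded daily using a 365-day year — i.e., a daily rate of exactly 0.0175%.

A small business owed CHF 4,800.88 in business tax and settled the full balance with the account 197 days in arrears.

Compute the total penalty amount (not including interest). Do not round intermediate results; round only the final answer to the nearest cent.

Penalty periods: ⌈197/30⌉ = 7; penalty = 7 × 1.25% × CHF 4,800.88 = CHF 420.08…

CHF 420.08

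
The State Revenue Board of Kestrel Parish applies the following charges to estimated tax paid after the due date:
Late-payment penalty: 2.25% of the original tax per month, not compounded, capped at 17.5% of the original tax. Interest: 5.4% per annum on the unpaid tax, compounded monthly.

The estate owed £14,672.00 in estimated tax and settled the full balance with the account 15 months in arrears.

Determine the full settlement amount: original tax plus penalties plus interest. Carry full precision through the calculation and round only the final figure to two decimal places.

£18,261.77

Penalty (uncapped): 15 × 2.25% × £14,672.00 = £4,951.80; cap = 17.5% × £14,672.00 = £2,567.60 → penalty = £2,567.60
Interest (5.4%/yr ÷ 12 = 0.45%/month): £14,672.00 × ((1 + 0.0045)^15 − 1) = £1,022.1730…
Total = £14,672.00 + £2,567.6000 + £1,022.1730… = £18,261.77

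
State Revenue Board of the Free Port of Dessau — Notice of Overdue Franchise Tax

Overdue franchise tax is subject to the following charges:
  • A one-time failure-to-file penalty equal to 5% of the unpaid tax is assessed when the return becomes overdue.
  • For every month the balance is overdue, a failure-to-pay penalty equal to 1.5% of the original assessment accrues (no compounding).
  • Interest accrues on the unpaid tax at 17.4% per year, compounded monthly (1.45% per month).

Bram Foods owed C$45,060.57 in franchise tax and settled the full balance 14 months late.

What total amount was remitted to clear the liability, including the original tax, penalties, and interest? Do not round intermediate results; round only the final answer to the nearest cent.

Failure-to-file penalty: 5% × C$45,060.57 = C$2,253.03…
Failure-to-pay penalty = 1.5% × C$45,060.57 × 14 mo = C$9,462.72…
Interest: C$45,060.57 × ((1 + 0.0145)^14 − 1) = C$45,060.57 × 0.2232880… = C$10,061.4850…
Total = C$45,060.57 + C$11,715.7482 + C$10,061.4850… = C$66,837.80

C$66,837.80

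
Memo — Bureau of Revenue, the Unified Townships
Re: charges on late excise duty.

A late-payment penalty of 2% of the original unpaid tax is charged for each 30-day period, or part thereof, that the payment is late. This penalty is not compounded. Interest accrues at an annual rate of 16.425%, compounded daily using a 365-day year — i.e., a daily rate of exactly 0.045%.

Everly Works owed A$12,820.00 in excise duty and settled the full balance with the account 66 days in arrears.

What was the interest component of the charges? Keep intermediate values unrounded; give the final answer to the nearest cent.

A$386.38

Interest: A$12,820.00 × ((1 + 0.00045)^66 − 1) = A$12,820.00 × 0.03013856… = A$386.3764…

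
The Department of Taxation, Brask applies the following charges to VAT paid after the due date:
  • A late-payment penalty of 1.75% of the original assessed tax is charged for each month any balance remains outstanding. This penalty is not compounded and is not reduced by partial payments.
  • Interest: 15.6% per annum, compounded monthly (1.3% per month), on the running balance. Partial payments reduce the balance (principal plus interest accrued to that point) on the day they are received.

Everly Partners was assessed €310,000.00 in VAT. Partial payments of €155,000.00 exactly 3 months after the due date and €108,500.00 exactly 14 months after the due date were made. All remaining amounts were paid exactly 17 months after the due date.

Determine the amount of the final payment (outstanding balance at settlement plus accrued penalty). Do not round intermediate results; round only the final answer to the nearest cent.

Balance at month 3: €310,000.0000 × (1 + 0.013)^3 = €322,247.8511…
After €155,000.00 payment: €322,247.8511… − €155,000.00 = €167,247.8511…
Balance at month 14: €167,247.8511… × (1 + 0.013)^11 = €192,781.0961…
After €108,500.00 payment: €192,781.0961… − €108,500.00 = €84,281.0961…
Balance at month 17: €84,281.0961… × (1 + 0.013)^3 = €87,610.9746…
Penalty: 17 × 1.75% × €310,000.00 = €92,225.00
Final settlement = outstanding balance + penalty = €87,610.9746… + €92,225.00 = €179,835.97

€179,835.97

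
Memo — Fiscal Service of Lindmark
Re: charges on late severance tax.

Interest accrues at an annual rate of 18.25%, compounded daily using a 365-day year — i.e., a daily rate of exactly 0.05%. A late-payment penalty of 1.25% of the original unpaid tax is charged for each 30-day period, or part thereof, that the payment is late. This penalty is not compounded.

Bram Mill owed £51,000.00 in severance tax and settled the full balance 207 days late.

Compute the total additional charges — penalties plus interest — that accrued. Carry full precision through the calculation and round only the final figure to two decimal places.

£10,022.37

Penalty periods: ⌈207/30⌉ = 7; penalty = 7 × 1.25% × £51,000.00 = £4,462.50
Interest: £51,000.00 × ((1 + 0.0005)^207 − 1) = £51,000.00 × 0.10901711… = £5,559.8724…
Penalties + interest = £4,462.5000 + £5,559.8724… = £10,022.37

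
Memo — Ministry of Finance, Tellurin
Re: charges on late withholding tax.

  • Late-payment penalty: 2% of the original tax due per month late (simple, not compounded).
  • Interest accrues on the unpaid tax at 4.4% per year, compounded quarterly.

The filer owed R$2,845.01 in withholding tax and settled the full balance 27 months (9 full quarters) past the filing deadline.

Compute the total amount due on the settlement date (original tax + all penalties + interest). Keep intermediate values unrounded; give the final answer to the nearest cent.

Late-payment penalty: 27 × 2% × R$2,845.01 = R$1,536.31…
Interest (4.4%/yr ÷ 4 = 1.1%/quarter): R$2,845.01 × ((1 + 0.011)^9 − 1) = R$294.3722…
Total = R$2,845.01 + R$1,536.3054 + R$294.3722… = R$4,675.69

R$4,675.69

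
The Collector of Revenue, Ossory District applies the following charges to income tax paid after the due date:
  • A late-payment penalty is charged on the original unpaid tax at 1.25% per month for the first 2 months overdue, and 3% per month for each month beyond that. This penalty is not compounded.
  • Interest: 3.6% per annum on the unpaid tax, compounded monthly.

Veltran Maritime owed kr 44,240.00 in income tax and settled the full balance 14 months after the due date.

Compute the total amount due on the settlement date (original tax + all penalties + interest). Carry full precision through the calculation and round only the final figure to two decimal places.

kr 63,167.15

Penalty, months 1–2: 2 × 1.25% × kr 44,240.00 = kr 1,106.00
Penalty, months 3–14: 12 × 3% × kr 44,240.00 = kr 15,926.40
Interest (3.6%/yr ÷ 12 = 0.3%/month): kr 44,240.00 × ((1 + 0.003)^14 − 1) = kr 1,894.7510…
Total = kr 44,240.00 + kr 17,032.4000 + kr 1,894.7510… = kr 63,167.15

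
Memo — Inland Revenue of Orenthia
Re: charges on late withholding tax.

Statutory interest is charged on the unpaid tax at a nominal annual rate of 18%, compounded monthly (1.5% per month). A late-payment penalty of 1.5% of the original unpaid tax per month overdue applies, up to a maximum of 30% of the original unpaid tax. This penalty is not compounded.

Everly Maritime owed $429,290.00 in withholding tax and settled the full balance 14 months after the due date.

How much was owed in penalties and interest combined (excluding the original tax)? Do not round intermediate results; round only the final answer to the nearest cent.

Penalty: 14 × 1.5% × $429,290.00 = $90,150.90 (below the 30% cap of $128,787.00)
Interest: $429,290.00 × ((1 + 0.015)^14 − 1) = $429,290.00 × 0.2317557… = $99,490.4176…
Penalties + interest = $90,150.9000 + $99,490.4176… = $189,641.32

$189,641.32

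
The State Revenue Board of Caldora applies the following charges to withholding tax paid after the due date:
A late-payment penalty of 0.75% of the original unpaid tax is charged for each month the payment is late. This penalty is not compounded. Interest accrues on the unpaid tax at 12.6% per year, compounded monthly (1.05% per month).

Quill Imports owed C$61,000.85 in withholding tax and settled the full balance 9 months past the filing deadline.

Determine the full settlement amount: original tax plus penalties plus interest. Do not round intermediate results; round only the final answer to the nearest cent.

C$71,131.13

Late-payment penalty: 9 × 0.75% × C$61,000.85 = C$4,117.56…
Interest: C$61,000.85 × ((1 + 0.0105)^9 − 1) = C$61,000.85 × 0.0985678… = C$6,012.7189…
Total = C$61,000.85 + C$4,117.5574… + C$6,012.7189… = C$71,131.13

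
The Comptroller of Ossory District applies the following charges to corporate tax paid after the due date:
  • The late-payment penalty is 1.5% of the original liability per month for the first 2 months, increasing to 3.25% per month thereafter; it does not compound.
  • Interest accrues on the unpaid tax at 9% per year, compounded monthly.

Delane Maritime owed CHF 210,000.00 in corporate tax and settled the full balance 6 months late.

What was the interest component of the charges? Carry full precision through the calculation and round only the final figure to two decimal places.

Interest (9%/yr ÷ 12 = 0.75%/month): CHF 210,000.00 × ((1 + 0.0075)^6 − 1) = CHF 9,628.9694…

CHF 9,628.97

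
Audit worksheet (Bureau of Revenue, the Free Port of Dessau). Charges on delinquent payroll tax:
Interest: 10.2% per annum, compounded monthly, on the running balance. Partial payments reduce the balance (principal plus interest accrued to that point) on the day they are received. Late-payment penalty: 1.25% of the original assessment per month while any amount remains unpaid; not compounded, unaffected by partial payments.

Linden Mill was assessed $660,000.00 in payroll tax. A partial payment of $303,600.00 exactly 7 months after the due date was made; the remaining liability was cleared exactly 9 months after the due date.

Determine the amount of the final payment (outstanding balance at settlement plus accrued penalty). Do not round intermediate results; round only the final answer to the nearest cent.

$477,708.01

Monthly rate = 10.2% ÷ 12 = 0.85%
Balance at month 7: $660,000.0000 × (1 + 0.0085)^7 = $700,285.6925…
After $303,600.00 payment: $700,285.6925… − $303,600.00 = $396,685.6925…
Balance at month 9: $396,685.6925… × (1 + 0.0085)^2 = $403,458.0098…
Penalty: 9 × 1.25% × $660,000.00 = $74,250.00
Final settlement = outstanding balance + penalty = $403,458.0098… + $74,250.00 = $477,708.01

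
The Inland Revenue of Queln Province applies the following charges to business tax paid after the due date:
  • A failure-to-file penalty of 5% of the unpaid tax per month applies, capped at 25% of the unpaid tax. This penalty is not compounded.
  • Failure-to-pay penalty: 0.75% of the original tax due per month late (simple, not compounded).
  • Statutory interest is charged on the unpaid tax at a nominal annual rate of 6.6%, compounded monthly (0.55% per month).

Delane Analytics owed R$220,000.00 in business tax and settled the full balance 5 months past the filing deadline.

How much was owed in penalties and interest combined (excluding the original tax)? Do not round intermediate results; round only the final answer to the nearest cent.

R$69,366.92

Failure-to-file: 5 × 5% × R$220,000.00 = R$55,000.00, capped at 25% × R$220,000.00 = R$55,000.00
Failure-to-pay penalty: 5 × 0.75% × R$220,000.00 = R$8,250.00
Interest: R$220,000.00 × ((1 + 0.0055)^5 − 1) = R$220,000.00 × 0.0278042… = R$6,116.9170…
Penalties + interest = R$63,250.0000 + R$6,116.9170… = R$69,366.92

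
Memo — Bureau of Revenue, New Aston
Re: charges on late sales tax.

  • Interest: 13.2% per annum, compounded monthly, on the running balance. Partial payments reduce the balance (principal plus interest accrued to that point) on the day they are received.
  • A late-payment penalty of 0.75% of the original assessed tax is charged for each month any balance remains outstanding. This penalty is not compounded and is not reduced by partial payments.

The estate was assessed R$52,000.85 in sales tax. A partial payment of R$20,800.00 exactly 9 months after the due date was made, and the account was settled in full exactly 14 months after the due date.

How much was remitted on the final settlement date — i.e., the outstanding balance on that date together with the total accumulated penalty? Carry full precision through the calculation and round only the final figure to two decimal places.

Monthly rate = 13.2% ÷ 12 = 1.1%
Balance at month 9: R$52,000.8500 × (1 + 0.011)^9 = R$57,381.3607…
After R$20,800.00 payment: R$57,381.3607… − R$20,800.00 = R$36,581.3607…
Balance at month 14: R$36,581.3607… × (1 + 0.011)^5 = R$38,638.0886…
Penalty: 14 × 0.75% × R$52,000.85 = R$5,460.09…
Final settlement = outstanding balance + penalty = R$38,638.0886… + R$5,460.09… = R$44,098.18

R$44,098.18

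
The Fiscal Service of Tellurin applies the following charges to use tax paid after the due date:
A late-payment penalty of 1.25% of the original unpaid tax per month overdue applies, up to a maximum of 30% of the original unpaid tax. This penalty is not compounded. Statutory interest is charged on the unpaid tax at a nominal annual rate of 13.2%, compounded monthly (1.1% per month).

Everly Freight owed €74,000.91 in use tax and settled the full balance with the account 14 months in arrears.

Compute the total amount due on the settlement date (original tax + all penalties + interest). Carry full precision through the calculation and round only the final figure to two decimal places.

Penalty: 14 × 1.25% × €74,000.91 = €12,950.16… (below the 30% cap of €22,200.27…)
Interest: €74,000.91 × ((1 + 0.011)^14 − 1) = €74,000.91 × 0.1655105… = €12,247.9252…
Total = €74,000.91 + €12,950.1593… + €12,247.9252… = €99,198.99

€99,198.99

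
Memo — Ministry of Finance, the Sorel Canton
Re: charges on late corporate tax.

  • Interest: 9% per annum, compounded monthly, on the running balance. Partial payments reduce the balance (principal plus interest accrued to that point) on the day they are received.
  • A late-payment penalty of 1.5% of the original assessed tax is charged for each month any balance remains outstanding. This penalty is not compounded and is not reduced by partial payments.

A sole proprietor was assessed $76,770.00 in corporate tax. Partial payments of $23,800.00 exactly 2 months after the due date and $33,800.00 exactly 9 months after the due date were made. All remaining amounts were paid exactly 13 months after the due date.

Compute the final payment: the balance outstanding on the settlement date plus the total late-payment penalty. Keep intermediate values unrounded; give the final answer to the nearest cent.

$38,907.21

Monthly rate = 9% ÷ 12 = 0.75%
Balance at month 2: $76,770.0000 × (1 + 0.0075)^2 = $77,925.8683…
After $23,800.00 payment: $77,925.8683… − $23,800.00 = $54,125.8683…
Balance at month 9: $54,125.8683… × (1 + 0.0075)^7 = $57,032.2178…
After $33,800.00 payment: $57,032.2178… − $33,800.00 = $23,232.2178…
Balance at month 13: $23,232.2178… × (1 + 0.0075)^4 = $23,937.0645…
Penalty: 13 × 1.5% × $76,770.00 = $14,970.15
Final settlement = outstanding balance + penalty = $23,937.0645… + $14,970.15 = $38,907.21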